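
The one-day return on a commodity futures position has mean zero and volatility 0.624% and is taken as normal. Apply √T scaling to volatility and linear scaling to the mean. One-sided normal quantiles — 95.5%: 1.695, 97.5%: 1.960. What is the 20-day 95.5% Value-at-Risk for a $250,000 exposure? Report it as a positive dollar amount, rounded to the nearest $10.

$11,830

σ_{20d} = 0.624% × √20 = 2.791%.
VaR = 1.695 × 2.791% = 4.731%.
On $250,000: 0.04731 × $250,000 = $11,828.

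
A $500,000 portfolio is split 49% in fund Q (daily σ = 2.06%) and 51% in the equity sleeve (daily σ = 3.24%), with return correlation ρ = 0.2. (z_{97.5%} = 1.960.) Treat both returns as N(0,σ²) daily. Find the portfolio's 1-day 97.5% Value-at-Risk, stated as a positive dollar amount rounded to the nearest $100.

σ_p² = 0.49²·2.06² + 0.51²·3.24² + 2·0.2·0.49·0.51·2.06·3.24 = 4.4165 (%²).
σ_p = √4.4165 = 2.102%.
VaR = 1.960 × 2.102% = 4.120%; on $500,000 that is $20,600.

$20,600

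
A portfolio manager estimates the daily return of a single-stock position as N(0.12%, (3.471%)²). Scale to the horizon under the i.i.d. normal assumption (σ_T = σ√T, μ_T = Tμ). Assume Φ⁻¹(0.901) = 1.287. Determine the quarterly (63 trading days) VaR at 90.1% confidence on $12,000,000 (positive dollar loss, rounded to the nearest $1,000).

$3,348,000

σ_{63d} = 3.471% × √63 = 27.550%; μ_{63d} = 63 × 0.12% = 7.560%.
VaR = −(7.560%) + 1.287 × 27.550% = 27.897%.
On $12,000,000: 0.27897 × $12,000,000 = $3,347,640.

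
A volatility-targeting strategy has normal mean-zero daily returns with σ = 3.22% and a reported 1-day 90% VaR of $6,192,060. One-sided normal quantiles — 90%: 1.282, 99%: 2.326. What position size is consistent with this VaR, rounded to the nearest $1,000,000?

VaR as a fraction of value: z·σ = 1.282 × 3.22% = 4.12804%.
Position = $6,192,060 / 0.0412804 = $150,000,000.

$150,000,000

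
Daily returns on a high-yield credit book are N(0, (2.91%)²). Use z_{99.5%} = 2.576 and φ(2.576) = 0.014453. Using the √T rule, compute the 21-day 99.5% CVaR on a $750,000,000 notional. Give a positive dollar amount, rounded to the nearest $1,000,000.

$289,000,000

σ_{21d} = 2.91% × √21 = 13.335%.
ES multiplier = φ(z)/(1−α) = 0.014453/0.005 = 2.891.
ES = 13.335% × 2.891 = 38.551%; on $750,000,000: $289,132,500.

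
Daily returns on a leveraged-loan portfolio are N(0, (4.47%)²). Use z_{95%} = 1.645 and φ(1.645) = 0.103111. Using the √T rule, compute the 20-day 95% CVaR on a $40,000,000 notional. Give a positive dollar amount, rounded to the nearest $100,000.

$16,500,000

σ_{20d} = 4.47% × √20 = 19.990%.
ES multiplier = φ(z)/(1−α) = 0.103111/0.05 = 2.062.
ES = 19.990% × 2.062 = 41.219%; on $40,000,000: $16,487,600.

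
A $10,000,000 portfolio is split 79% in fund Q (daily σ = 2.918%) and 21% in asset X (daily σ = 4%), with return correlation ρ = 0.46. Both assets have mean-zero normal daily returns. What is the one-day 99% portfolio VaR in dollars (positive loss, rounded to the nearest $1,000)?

$650,000

σ_p² = 0.79²·2.918² + 0.21²·4² + 2·0.46·0.79·0.21·2.918·4 = 7.8011 (%²).
σ_p = √7.8011 = 2.793%.
At 99%, z = 2.326.
VaR = 2.326 × 2.793% = 6.497%; on $10,000,000 that is $649,700.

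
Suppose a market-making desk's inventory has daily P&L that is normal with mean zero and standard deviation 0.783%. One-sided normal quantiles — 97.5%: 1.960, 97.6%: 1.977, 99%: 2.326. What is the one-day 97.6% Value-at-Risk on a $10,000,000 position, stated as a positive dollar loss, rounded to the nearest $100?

$154,800

VaR = z·σ = 1.977 × 0.783% = 1.548%.
On $10,000,000: 0.01548 × $10,000,000 = $154,800.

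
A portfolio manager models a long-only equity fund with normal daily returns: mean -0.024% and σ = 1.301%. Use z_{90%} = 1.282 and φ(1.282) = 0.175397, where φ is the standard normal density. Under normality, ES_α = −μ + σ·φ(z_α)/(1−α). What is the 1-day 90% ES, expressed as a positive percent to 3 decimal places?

Tail multiplier: φ(z)/(1−α) = 0.175397 / 0.1 = 1.754.
ES = −(-0.024%) + 1.301% × 1.754 = 2.306%.

2.306%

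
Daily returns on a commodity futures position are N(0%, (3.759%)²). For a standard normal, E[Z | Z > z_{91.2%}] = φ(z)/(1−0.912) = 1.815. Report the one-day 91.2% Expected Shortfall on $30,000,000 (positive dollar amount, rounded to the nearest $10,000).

$2,050,000

ES = 3.759% × 1.815 = 6.823%.
On $30,000,000: 0.06823 × $30,000,000 = $2,046,900.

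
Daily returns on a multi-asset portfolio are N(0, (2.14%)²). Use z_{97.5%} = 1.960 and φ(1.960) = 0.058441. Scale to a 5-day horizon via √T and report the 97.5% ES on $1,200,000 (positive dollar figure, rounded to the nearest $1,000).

$134,000

σ_{5d} = 2.14% × √5 = 4.785%.
ES multiplier = φ(z)/(1−α) = 0.058441/0.025 = 2.338.
ES = 4.785% × 2.338 = 11.187%; on $1,200,000: $134,244.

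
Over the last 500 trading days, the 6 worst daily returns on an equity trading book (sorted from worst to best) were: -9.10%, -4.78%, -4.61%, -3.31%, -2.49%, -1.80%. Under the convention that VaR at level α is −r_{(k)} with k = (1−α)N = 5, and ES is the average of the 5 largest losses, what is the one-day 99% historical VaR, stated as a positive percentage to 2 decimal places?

k = 5; the 5th lowest return is -2.49%, so VaR = 2.49%.

2.49%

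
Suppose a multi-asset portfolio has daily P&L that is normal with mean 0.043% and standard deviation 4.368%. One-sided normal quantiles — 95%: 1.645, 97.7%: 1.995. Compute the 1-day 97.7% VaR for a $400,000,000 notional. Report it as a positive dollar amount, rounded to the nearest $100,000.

$34,700,000

VaR = −μ + z·σ = −(0.043%) + 1.995 × 4.368% = 8.671%.
On $400,000,000: 0.08671 × $400,000,000 = $34,684,000.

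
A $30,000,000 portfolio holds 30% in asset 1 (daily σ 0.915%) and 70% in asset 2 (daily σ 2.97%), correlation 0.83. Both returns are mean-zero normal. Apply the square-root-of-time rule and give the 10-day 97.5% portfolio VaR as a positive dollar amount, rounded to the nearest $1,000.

σ_p = √(0.3²·0.915² + 0.7²·2.97² + 2·0.83·0.3·0.7·0.915·2.97) = 2.312%.
σ_{10d} = 2.312% × √10 = 7.311%.
z(97.5%) = 1.960.
VaR = 1.960 × 7.311% = 14.330%; on $30,000,000 that is $4,299,000.

$4,299,000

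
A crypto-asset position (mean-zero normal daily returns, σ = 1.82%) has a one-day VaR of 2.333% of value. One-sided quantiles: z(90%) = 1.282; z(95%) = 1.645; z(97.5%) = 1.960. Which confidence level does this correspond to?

90%

Implied z = VaR/σ = 2.333 / 1.82 = 1.282.
This matches z(90%) = 1.282.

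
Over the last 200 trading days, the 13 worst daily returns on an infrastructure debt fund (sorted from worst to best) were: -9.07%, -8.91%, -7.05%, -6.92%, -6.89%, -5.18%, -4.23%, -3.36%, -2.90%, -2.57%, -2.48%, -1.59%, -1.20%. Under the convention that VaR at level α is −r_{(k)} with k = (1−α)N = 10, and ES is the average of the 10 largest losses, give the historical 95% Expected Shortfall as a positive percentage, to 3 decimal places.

The 10 worst returns sum to -57.08%.
ES = −(-57.08%) / 10 = 5.708%.

5.708%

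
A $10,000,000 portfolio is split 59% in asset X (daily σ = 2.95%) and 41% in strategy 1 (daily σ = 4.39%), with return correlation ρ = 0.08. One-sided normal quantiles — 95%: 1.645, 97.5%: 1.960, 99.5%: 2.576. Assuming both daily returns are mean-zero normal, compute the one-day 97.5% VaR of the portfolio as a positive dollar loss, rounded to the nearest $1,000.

$510,000

σ_p² = 0.59²·2.95² + 0.41²·4.39² + 2·0.08·0.59·0.41·2.95·4.39 = 6.7702 (%²).
σ_p = √6.7702 = 2.602%.
VaR = 1.960 × 2.602% = 5.100%; on $10,000,000 that is $510,000.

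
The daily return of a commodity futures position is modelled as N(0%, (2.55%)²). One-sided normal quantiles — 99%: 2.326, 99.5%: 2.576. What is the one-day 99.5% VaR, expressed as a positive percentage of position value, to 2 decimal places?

VaR = z·σ = 2.576 × 2.55% = 6.569%.

6.57%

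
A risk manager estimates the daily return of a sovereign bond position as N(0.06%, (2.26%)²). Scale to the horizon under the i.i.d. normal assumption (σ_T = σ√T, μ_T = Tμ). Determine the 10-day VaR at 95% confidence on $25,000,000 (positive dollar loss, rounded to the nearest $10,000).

$2,790,000

At 95%, z = 1.645.
σ_{10d} = 2.26% × √10 = 7.147%; μ_{10d} = 10 × 0.06% = 0.600%.
VaR = −(0.600%) + 1.645 × 7.147% = 11.157%.
On $25,000,000: 0.11157 × $25,000,000 = $2,789,250.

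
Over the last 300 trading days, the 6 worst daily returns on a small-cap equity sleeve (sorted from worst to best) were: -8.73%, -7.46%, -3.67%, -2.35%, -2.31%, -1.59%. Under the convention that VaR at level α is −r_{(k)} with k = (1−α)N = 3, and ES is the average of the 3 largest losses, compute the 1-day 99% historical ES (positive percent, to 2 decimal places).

6.62%

The 3 worst returns sum to -19.86%.
ES = −(-19.86%) / 3 = 6.62%.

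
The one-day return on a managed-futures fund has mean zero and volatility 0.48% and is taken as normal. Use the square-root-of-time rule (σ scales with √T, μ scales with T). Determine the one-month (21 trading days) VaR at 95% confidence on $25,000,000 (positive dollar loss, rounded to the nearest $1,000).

$905,000

At 95%, z = 1.645.
σ_{21d} = 0.48% × √21 = 2.200%.
VaR = 1.645 × 2.200% = 3.619%.
On $25,000,000: 0.03619 × $25,000,000 = $904,750.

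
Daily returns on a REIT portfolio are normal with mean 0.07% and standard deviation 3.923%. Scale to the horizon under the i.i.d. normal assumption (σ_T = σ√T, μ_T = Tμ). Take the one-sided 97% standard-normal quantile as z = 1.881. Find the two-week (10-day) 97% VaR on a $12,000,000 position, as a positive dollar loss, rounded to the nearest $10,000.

σ_{10d} = 3.923% × √10 = 12.406%; μ_{10d} = 10 × 0.07% = 0.700%.
VaR = −(0.700%) + 1.881 × 12.406% = 22.636%.
On $12,000,000: 0.22636 × $12,000,000 = $2,716,320.

$2,720,000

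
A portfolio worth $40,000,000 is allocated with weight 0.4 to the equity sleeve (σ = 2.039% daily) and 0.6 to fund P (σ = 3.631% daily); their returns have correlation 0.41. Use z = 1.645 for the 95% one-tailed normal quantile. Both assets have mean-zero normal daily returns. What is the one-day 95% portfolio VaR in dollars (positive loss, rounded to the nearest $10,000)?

$1,720,000

σ_p² = 0.4²·2.039² + 0.6²·3.631² + 2·0.41·0.4·0.6·2.039·3.631 = 6.8685 (%²).
σ_p = √6.8685 = 2.621%.
VaR = 1.645 × 2.621% = 4.312%; on $40,000,000 that is $1,724,800.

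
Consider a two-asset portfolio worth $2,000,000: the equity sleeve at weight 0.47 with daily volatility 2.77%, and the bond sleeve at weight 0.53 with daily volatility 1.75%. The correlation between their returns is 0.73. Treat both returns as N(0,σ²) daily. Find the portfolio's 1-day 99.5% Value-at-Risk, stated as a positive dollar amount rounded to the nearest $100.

$107,100

σ_p² = 0.47²·2.77² + 0.53²·1.75² + 2·0.73·0.47·0.53·2.77·1.75 = 4.3182 (%²).
σ_p = √4.3182 = 2.078%.
At 99.5%, z = 2.576.
VaR = 2.576 × 2.078% = 5.353%; on $2,000,000 that is $107,060.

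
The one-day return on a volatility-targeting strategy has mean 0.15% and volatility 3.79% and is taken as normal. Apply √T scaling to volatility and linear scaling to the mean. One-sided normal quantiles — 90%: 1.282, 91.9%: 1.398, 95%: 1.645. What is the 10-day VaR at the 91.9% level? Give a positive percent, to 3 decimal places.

15.255%

σ_{10d} = 3.79% × √10 = 11.985%; μ_{10d} = 10 × 0.15% = 1.500%.
VaR = −(1.500%) + 1.398 × 11.985% = 15.255%.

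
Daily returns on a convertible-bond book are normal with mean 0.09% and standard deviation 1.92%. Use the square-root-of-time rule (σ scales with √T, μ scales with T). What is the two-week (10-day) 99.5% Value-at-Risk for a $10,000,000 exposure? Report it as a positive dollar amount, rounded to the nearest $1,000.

At 99.5%, z = 2.576.
σ_{10d} = 1.92% × √10 = 6.072%; μ_{10d} = 10 × 0.09% = 0.900%.
VaR = −(0.900%) + 2.576 × 6.072% = 14.741%.
On $10,000,000: 0.14741 × $10,000,000 = $1,474,100.

$1,474,000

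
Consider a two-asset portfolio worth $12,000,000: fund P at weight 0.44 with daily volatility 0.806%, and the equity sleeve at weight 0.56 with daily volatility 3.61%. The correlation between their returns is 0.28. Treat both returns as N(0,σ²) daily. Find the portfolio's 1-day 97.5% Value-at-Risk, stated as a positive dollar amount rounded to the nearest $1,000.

σ_p² = 0.44²·0.806² + 0.56²·3.61² + 2·0.28·0.44·0.56·0.806·3.61 = 4.6141 (%²).
σ_p = √4.6141 = 2.148%.
At 97.5%, z = 1.960.
VaR = 1.960 × 2.148% = 4.210%; on $12,000,000 that is $505,200.

$505,000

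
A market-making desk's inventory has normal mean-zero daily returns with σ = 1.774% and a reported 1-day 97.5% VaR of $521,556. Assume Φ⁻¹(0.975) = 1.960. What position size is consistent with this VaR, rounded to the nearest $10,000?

VaR as a fraction of value: z·σ = 1.960 × 1.774% = 3.47704%.
Position = $521,556 / 0.0347704 = $15,000,000.

$15,000,000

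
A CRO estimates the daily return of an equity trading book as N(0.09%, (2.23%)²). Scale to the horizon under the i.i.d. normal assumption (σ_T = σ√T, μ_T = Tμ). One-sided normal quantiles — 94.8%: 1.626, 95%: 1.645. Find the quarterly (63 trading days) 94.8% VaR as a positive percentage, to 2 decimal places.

23.11%

σ_{63d} = 2.23% × √63 = 17.700%; μ_{63d} = 63 × 0.09% = 5.670%.
VaR = −(5.670%) + 1.626 × 17.700% = 23.110%.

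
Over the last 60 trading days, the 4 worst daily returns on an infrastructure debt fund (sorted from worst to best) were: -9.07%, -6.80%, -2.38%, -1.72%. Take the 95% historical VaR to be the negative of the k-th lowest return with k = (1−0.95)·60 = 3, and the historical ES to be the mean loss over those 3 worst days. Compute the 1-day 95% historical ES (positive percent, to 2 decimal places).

The 3 worst returns sum to -18.25%.
ES = −(-18.25%) / 3 = 6.0833…% ≈ 6.08%.

6.08%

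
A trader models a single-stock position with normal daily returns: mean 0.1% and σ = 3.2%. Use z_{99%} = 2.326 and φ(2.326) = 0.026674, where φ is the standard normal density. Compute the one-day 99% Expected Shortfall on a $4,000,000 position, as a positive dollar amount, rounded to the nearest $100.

Tail multiplier: φ(z)/(1−α) = 0.026674 / 0.01 = 2.667.
ES = −(0.1%) + 3.2% × 2.667 = 8.434%.
On $4,000,000: 0.08434 × $4,000,000 = $337,360.

$337,400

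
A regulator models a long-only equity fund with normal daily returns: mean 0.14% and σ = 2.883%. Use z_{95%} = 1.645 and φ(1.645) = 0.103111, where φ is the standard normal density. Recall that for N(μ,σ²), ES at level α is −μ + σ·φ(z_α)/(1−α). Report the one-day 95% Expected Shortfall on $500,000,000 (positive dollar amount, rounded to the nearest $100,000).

Tail multiplier: φ(z)/(1−α) = 0.103111 / 0.05 = 2.062.
ES = −(0.14%) + 2.883% × 2.062 = 5.805%.
On $500,000,000: 0.05805 × $500,000,000 = $29,025,000.

$29,000,000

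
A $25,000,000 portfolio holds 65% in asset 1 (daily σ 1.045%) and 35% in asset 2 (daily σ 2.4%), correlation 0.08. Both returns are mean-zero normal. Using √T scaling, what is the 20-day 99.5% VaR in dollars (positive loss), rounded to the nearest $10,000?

σ_p = √(0.65²·1.045² + 0.35²·2.4² + 2·0.08·0.65·0.35·1.045·2.4) = 1.122%.
σ_{20d} = 1.122% × √20 = 5.018%.
z(99.5%) = 2.576.
VaR = 2.576 × 5.018% = 12.926%; on $25,000,000 that is $3,231,500.

$3,230,000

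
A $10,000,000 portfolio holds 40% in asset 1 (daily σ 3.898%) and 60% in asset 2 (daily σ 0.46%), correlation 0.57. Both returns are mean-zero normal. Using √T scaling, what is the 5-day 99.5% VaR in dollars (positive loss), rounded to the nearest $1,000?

σ_p = √(0.4²·3.898² + 0.6²·0.46² + 2·0.57·0.4·0.6·3.898·0.46) = 1.731%.
σ_{5d} = 1.731% × √5 = 3.871%.
z(99.5%) = 2.576.
VaR = 2.576 × 3.871% = 9.972%; on $10,000,000 that is $997,200.

$997,000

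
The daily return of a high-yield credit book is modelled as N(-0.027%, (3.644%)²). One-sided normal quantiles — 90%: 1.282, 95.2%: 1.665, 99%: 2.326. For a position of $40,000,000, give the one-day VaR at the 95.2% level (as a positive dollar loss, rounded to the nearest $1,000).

VaR = −μ + z·σ = −(-0.027%) + 1.665 × 3.644% = 6.094%.
On $40,000,000: 0.06094 × $40,000,000 = $2,437,600.

$2,438,000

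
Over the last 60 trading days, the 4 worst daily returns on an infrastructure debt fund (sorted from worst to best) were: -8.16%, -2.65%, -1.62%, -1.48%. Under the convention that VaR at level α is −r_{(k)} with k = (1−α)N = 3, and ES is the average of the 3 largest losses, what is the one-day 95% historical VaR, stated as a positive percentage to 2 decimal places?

k = 3; the 3rd lowest return is -1.62%, so VaR = 1.62%.

1.62%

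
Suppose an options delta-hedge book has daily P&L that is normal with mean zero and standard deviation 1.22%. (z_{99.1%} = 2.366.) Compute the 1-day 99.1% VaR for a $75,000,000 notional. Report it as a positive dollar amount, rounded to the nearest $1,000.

VaR = z·σ = 2.366 × 1.22% = 2.887%.
On $75,000,000: 0.02887 × $75,000,000 = $2,165,250.

$2,165,000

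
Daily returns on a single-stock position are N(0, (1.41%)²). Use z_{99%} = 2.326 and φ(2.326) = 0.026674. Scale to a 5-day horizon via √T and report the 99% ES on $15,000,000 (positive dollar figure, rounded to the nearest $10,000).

$1,260,000

σ_{5d} = 1.41% × √5 = 3.153%.
ES multiplier = φ(z)/(1−α) = 0.026674/0.01 = 2.667.
ES = 3.153% × 2.667 = 8.409%; on $15,000,000: $1,261,350.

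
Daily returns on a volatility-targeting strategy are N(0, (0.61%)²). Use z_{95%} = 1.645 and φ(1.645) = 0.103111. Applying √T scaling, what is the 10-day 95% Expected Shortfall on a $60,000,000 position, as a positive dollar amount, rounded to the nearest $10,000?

$2,390,000

σ_{10d} = 0.61% × √10 = 1.929%.
ES multiplier = φ(z)/(1−α) = 0.103111/0.05 = 2.062.
ES = 1.929% × 2.062 = 3.978%; on $60,000,000: $2,386,800.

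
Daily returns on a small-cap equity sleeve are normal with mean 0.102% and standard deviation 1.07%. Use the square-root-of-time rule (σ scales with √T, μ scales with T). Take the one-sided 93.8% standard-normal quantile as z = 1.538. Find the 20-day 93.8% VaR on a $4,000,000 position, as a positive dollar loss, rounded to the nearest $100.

σ_{20d} = 1.07% × √20 = 4.785%; μ_{20d} = 20 × 0.102% = 2.040%.
VaR = −(2.040%) + 1.538 × 4.785% = 5.319%.
On $4,000,000: 0.05319 × $4,000,000 = $212,760.

$212,800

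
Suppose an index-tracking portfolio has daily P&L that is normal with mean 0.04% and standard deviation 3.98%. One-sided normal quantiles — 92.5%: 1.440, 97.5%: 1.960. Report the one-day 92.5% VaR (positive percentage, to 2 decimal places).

VaR = −μ + z·σ = −(0.04%) + 1.440 × 3.98% = 5.691%.

5.69%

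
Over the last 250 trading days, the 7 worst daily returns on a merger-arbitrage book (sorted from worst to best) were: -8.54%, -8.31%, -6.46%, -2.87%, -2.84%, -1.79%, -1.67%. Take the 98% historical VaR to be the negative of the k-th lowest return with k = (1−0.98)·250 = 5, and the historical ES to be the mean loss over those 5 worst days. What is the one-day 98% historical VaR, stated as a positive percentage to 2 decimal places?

2.84%

k = 5; the 5th lowest return is -2.84%, so VaR = 2.84%.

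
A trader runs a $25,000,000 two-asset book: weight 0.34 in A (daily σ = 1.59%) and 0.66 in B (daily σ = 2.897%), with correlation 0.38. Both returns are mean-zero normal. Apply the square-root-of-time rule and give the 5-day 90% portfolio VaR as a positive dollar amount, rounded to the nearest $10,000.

$1,560,000

σ_p = √(0.34²·1.59² + 0.66²·2.897² + 2·0.38·0.34·0.66·1.59·2.897) = 2.176%.
σ_{5d} = 2.176% × √5 = 4.866%.
z(90%) = 1.282.
VaR = 1.282 × 4.866% = 6.238%; on $25,000,000 that is $1,559,500.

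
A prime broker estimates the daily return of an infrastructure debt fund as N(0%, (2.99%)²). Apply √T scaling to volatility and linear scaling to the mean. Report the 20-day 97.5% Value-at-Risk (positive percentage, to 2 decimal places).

26.21%

At 97.5%, z = 1.960.
σ_{20d} = 2.99% × √20 = 13.372%.
VaR = 1.960 × 13.372% = 26.209%.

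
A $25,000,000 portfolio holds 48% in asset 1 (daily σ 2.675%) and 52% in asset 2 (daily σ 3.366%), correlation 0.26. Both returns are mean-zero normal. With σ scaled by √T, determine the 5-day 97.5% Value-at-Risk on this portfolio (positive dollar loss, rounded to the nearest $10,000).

σ_p = √(0.48²·2.675² + 0.52²·3.366² + 2·0.26·0.48·0.52·2.675·3.366) = 2.425%.
σ_{5d} = 2.425% × √5 = 5.422%.
z(97.5%) = 1.960.
VaR = 1.960 × 5.422% = 10.627%; on $25,000,000 that is $2,656,750.

$2,660,000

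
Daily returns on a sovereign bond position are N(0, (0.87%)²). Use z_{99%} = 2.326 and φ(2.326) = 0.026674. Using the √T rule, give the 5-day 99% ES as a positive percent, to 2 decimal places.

σ_{5d} = 0.87% × √5 = 1.945%.
ES multiplier = φ(z)/(1−α) = 0.026674/0.01 = 2.667.
ES = 1.945% × 2.667 = 5.187%.

5.19%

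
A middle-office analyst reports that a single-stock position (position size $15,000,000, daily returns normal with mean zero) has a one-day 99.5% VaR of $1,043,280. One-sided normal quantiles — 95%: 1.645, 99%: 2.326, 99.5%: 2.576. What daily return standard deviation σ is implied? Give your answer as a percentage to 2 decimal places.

2.70%

VaR as a fraction: $1,043,280 / $15,000,000 = 6.955%.
σ = VaR / z = 6.955% / 2.576 = 2.700%.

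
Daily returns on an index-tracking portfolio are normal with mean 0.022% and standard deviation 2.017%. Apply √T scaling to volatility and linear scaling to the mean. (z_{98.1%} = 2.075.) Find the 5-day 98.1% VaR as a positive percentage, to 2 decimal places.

σ_{5d} = 2.017% × √5 = 4.510%; μ_{5d} = 5 × 0.022% = 0.110%.
VaR = −(0.110%) + 2.075 × 4.510% = 9.248%.

9.25%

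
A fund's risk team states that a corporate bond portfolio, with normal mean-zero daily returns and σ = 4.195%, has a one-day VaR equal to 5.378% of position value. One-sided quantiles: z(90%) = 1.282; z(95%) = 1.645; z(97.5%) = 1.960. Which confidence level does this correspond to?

90%

Implied z = VaR/σ = 5.378 / 4.195 = 1.282.
This matches z(90%) = 1.282.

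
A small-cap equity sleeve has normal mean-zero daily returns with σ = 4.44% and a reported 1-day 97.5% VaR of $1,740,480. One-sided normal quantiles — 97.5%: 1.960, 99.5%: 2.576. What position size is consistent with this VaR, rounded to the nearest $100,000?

VaR as a fraction of value: z·σ = 1.960 × 4.44% = 8.7024%.
Position = $1,740,480 / 0.087024 = $20,000,000.

$20,000,000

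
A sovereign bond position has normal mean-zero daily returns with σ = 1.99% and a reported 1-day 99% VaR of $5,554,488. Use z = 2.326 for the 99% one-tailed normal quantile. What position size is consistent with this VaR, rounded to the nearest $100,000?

$120,000,000

VaR as a fraction of value: z·σ = 2.326 × 1.99% = 4.62874%.
Position = $5,554,488 / 0.0462874 = $120,000,000.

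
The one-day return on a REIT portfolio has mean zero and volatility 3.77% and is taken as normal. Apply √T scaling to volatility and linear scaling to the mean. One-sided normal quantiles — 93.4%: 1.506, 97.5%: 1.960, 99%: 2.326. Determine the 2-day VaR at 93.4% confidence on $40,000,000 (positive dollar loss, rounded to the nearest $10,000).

σ_{2d} = 3.77% × √2 = 5.332%.
VaR = 1.506 × 5.332% = 8.030%.
On $40,000,000: 0.08030 × $40,000,000 = $3,212,000.

$3,210,000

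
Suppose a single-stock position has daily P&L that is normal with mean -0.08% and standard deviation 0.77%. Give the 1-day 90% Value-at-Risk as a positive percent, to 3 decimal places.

At 90% one-sided, z = 1.282.
VaR = −μ + z·σ = −(-0.08%) + 1.282 × 0.77% = 1.067%.

1.067%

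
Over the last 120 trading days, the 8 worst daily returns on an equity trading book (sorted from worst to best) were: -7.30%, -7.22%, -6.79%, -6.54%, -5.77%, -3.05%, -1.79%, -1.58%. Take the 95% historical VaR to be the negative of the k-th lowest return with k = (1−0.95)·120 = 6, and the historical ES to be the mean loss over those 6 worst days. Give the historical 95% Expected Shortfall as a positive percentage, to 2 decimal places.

The 6 worst returns sum to -36.67%.
ES = −(-36.67%) / 6 = 6.1116…% ≈ 6.11%.

6.11%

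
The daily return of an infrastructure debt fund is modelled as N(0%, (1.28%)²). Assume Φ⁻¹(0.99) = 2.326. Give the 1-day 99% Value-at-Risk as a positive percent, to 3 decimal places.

2.977%

VaR = z·σ = 2.326 × 1.28% = 2.977%.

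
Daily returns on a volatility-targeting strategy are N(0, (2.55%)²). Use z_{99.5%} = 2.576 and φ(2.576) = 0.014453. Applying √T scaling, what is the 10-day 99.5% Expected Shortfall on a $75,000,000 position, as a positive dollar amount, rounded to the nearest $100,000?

σ_{10d} = 2.55% × √10 = 8.064%.
ES multiplier = φ(z)/(1−α) = 0.014453/0.005 = 2.891.
ES = 8.064% × 2.891 = 23.313%; on $75,000,000: $17,484,750.

$17,500,000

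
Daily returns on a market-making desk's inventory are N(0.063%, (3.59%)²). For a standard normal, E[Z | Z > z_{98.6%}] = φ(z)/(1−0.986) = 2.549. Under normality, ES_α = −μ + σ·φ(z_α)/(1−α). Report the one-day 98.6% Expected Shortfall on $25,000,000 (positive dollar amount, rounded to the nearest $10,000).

$2,270,000

ES = −(0.063%) + 3.59% × 2.549 = 9.088%.
On $25,000,000: 0.09088 × $25,000,000 = $2,272,000.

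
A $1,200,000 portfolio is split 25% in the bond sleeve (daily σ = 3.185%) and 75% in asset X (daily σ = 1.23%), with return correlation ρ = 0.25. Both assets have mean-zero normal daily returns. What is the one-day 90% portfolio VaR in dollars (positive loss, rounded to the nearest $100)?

$20,900

σ_p² = 0.25²·3.185² + 0.75²·1.23² + 2·0.25·0.25·0.75·3.185·1.23 = 1.8523 (%²).
σ_p = √1.8523 = 1.361%.
At 90%, z = 1.282.
VaR = 1.282 × 1.361% = 1.745%; on $1,200,000 that is $20,940.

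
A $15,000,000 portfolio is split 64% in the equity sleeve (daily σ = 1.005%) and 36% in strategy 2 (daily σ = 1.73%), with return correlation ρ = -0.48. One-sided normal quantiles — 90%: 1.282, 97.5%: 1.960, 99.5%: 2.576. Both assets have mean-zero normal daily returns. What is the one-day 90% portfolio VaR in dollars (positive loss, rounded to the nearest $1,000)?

σ_p² = 0.64²·1.005² + 0.36²·1.73² + 2·-0.48·0.64·0.36·1.005·1.73 = 0.4170 (%²).
σ_p = √0.4170 = 0.646%.
VaR = 1.282 × 0.646% = 0.828%; on $15,000,000 that is $124,200.

$124,000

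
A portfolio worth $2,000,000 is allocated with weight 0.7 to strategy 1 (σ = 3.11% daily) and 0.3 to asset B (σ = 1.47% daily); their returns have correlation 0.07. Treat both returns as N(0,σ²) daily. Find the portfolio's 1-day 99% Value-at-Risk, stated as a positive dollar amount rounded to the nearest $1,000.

σ_p² = 0.7²·3.11² + 0.3²·1.47² + 2·0.07·0.7·0.3·3.11·1.47 = 5.0682 (%²).
σ_p = √5.0682 = 2.251%.
At 99%, z = 2.326.
VaR = 2.326 × 2.251% = 5.236%; on $2,000,000 that is $104,720.

$105,000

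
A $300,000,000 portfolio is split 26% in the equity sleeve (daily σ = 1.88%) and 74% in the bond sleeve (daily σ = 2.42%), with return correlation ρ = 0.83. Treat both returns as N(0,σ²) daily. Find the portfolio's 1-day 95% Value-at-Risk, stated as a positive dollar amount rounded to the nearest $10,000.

σ_p² = 0.26²·1.88² + 0.74²·2.42² + 2·0.83·0.26·0.74·1.88·2.42 = 4.8990 (%²).
σ_p = √4.8990 = 2.213%.
At 95%, z = 1.645.
VaR = 1.645 × 2.213% = 3.640%; on $300,000,000 that is $10,920,000.

$10,920,000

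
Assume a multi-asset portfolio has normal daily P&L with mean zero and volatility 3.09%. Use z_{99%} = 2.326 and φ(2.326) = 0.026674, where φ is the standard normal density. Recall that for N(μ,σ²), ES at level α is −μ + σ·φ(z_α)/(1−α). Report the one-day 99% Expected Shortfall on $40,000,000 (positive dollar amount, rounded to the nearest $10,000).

Tail multiplier: φ(z)/(1−α) = 0.026674 / 0.01 = 2.667.
ES = 3.09% × 2.667 = 8.241%.
On $40,000,000: 0.08241 × $40,000,000 = $3,296,400.

$3,300,000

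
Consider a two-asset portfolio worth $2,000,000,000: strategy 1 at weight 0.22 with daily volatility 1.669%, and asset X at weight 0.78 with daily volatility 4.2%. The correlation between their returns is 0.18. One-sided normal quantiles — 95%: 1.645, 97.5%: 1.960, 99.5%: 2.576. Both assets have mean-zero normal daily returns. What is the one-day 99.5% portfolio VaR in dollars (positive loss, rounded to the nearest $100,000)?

σ_p² = 0.22²·1.669² + 0.78²·4.2² + 2·0.18·0.22·0.78·1.669·4.2 = 11.3000 (%²).
σ_p = √11.3000 = 3.362%.
VaR = 2.576 × 3.362% = 8.661%; on $2,000,000,000 that is $173,220,000.

$173,200,000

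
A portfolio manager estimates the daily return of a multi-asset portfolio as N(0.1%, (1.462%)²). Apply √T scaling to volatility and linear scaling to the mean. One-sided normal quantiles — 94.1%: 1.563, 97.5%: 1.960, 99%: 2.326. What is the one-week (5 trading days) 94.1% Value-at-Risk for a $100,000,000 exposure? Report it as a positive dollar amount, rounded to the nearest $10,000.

σ_{5d} = 1.462% × √5 = 3.269%; μ_{5d} = 5 × 0.1% = 0.500%.
VaR = −(0.500%) + 1.563 × 3.269% = 4.609%.
On $100,000,000: 0.04609 × $100,000,000 = $4,609,000.

$4,610,000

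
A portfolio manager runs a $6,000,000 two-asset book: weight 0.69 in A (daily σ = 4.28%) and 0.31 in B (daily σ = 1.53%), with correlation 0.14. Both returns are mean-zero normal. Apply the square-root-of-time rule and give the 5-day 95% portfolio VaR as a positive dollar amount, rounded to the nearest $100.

$674,400

σ_p = √(0.69²·4.28² + 0.31²·1.53² + 2·0.14·0.69·0.31·4.28·1.53) = 3.056%.
σ_{5d} = 3.056% × √5 = 6.833%.
z(95%) = 1.645.
VaR = 1.645 × 6.833% = 11.240%; on $6,000,000 that is $674,400.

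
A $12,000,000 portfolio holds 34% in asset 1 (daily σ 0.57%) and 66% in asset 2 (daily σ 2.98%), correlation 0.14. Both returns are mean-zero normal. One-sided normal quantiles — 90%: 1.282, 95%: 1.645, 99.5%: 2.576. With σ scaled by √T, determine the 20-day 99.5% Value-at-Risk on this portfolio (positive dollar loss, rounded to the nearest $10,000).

$2,770,000

σ_p = √(0.34²·0.57² + 0.66²·2.98² + 2·0.14·0.34·0.66·0.57·2.98) = 2.003%.
σ_{20d} = 2.003% × √20 = 8.958%.
VaR = 2.576 × 8.958% = 23.076%; on $12,000,000 that is $2,769,120.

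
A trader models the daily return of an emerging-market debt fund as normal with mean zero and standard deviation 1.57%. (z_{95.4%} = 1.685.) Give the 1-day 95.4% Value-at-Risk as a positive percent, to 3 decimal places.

2.645%

VaR = z·σ = 1.685 × 1.57% = 2.645%.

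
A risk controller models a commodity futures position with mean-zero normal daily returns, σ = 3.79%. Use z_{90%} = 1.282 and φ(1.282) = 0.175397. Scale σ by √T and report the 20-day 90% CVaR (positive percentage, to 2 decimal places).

σ_{20d} = 3.79% × √20 = 16.949%.
ES multiplier = φ(z)/(1−α) = 0.175397/0.1 = 1.754.
ES = 16.949% × 1.754 = 29.729%.

29.73%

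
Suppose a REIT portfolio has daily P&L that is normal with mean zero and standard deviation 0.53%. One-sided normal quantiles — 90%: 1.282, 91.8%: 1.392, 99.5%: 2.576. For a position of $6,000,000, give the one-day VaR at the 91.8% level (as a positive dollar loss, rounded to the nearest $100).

VaR = z·σ = 1.392 × 0.53% = 0.738%.
On $6,000,000: 0.00738 × $6,000,000 = $44,280.

$44,300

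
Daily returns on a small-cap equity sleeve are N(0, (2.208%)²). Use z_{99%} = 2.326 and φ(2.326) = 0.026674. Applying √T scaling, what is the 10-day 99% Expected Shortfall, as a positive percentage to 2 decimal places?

σ_{10d} = 2.208% × √10 = 6.982%.
ES multiplier = φ(z)/(1−α) = 0.026674/0.01 = 2.667.
ES = 6.982% × 2.667 = 18.621%.

18.62%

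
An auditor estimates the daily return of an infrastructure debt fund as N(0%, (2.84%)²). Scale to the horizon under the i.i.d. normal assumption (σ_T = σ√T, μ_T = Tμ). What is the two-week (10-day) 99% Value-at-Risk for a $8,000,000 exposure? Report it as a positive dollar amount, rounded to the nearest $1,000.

At 99%, z = 2.326.
σ_{10d} = 2.84% × √10 = 8.981%.
VaR = 2.326 × 8.981% = 20.890%.
On $8,000,000: 0.20890 × $8,000,000 = $1,671,200.

$1,671,000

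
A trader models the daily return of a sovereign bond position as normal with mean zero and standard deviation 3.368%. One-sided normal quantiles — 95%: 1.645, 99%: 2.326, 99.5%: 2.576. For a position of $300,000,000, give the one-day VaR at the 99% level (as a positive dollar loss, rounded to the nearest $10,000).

VaR = z·σ = 2.326 × 3.368% = 7.834%.
On $300,000,000: 0.07834 × $300,000,000 = $23,502,000.

$23,500,000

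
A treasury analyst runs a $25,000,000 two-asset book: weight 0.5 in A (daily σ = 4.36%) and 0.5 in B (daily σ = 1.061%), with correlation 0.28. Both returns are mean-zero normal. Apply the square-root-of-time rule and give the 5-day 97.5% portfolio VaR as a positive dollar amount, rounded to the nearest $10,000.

$2,610,000

σ_p = √(0.5²·4.36² + 0.5²·1.061² + 2·0.28·0.5·0.5·4.36·1.061) = 2.384%.
σ_{5d} = 2.384% × √5 = 5.331%.
z(97.5%) = 1.960.
VaR = 1.960 × 5.331% = 10.449%; on $25,000,000 that is $2,612,250.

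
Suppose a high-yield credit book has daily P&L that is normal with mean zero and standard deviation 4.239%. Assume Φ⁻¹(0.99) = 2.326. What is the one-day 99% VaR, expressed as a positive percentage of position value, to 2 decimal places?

VaR = z·σ = 2.326 × 4.239% = 9.860%.

9.86%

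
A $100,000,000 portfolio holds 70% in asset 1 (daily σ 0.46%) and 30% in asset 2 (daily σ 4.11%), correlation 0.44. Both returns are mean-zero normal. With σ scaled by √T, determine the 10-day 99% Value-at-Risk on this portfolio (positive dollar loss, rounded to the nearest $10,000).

σ_p = √(0.7²·0.46² + 0.3²·4.11² + 2·0.44·0.7·0.3·0.46·4.11) = 1.405%.
σ_{10d} = 1.405% × √10 = 4.443%.
z(99%) = 2.326.
VaR = 2.326 × 4.443% = 10.334%; on $100,000,000 that is $10,334,000.

$10,330,000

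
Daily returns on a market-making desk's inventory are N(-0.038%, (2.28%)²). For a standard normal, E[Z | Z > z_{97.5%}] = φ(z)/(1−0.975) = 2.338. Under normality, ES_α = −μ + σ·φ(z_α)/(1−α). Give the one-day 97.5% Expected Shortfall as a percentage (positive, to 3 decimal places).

ES = −(-0.038%) + 2.28% × 2.338 = 5.369%.

5.369%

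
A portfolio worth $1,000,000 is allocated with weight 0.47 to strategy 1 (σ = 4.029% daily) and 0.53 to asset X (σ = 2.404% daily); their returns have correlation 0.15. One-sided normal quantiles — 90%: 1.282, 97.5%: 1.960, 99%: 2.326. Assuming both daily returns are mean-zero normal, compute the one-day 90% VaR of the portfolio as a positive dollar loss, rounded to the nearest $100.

$31,200

σ_p² = 0.47²·4.029² + 0.53²·2.404² + 2·0.15·0.47·0.53·4.029·2.404 = 5.9330 (%²).
σ_p = √5.9330 = 2.436%.
VaR = 1.282 × 2.436% = 3.123%; on $1,000,000 that is $31,230.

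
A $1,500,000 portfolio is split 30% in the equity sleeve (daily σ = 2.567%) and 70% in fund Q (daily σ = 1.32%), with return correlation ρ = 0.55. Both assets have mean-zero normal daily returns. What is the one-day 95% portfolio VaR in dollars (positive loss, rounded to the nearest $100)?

$36,800

σ_p² = 0.3²·2.567² + 0.7²·1.32² + 2·0.55·0.3·0.7·2.567·1.32 = 2.2296 (%²).
σ_p = √2.2296 = 1.493%.
At 95%, z = 1.645.
VaR = 1.645 × 1.493% = 2.456%; on $1,500,000 that is $36,840.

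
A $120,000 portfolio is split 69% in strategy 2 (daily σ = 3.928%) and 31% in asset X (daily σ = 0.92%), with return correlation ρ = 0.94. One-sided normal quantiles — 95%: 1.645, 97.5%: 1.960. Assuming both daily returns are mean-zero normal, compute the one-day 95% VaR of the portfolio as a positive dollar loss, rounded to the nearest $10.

σ_p² = 0.69²·3.928² + 0.31²·0.92² + 2·0.94·0.69·0.31·3.928·0.92 = 8.8804 (%²).
σ_p = √8.8804 = 2.980%.
VaR = 1.645 × 2.980% = 4.902%; on $120,000 that is $5,882.

$5,880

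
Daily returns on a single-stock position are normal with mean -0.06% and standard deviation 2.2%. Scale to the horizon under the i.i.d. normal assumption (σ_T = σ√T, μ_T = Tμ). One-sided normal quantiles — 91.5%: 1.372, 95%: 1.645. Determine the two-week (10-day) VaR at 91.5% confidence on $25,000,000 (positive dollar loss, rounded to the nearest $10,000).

σ_{10d} = 2.2% × √10 = 6.957%; μ_{10d} = 10 × -0.06% = -0.600%.
VaR = −(-0.600%) + 1.372 × 6.957% = 10.145%.
On $25,000,000: 0.10145 × $25,000,000 = $2,536,250.

$2,540,000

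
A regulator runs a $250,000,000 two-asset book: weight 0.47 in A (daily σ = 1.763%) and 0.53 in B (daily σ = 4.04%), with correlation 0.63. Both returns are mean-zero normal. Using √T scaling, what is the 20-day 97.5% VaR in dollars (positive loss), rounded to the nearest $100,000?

$60,000,000

σ_p = √(0.47²·1.763² + 0.53²·4.04² + 2·0.63·0.47·0.53·1.763·4.04) = 2.740%.
σ_{20d} = 2.740% × √20 = 12.254%.
z(97.5%) = 1.960.
VaR = 1.960 × 12.254% = 24.018%; on $250,000,000 that is $60,045,000.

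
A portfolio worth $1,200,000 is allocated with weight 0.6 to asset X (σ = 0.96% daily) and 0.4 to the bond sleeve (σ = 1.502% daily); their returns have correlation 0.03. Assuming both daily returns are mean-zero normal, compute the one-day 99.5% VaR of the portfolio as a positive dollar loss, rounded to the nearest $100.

σ_p² = 0.6²·0.96² + 0.4²·1.502² + 2·0.03·0.6·0.4·0.96·1.502 = 0.7135 (%²).
σ_p = √0.7135 = 0.845%.
At 99.5%, z = 2.576.
VaR = 2.576 × 0.845% = 2.177%; on $1,200,000 that is $26,124.

$26,100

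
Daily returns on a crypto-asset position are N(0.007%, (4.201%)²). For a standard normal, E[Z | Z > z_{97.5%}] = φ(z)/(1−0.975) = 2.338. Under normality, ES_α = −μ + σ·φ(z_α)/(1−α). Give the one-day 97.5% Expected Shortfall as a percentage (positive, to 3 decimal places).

ES = −(0.007%) + 4.201% × 2.338 = 9.815%.

9.815%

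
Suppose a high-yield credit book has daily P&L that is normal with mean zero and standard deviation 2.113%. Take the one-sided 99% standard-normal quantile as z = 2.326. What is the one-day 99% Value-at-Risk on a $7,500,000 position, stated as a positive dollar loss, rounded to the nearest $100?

$368,600

VaR = z·σ = 2.326 × 2.113% = 4.915%.
On $7,500,000: 0.04915 × $7,500,000 = $368,625.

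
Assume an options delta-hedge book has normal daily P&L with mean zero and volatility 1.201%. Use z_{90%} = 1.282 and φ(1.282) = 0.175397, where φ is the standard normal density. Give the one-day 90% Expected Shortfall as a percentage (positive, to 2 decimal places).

2.11%

Tail multiplier: φ(z)/(1−α) = 0.175397 / 0.1 = 1.754.
ES = 1.201% × 1.754 = 2.107%.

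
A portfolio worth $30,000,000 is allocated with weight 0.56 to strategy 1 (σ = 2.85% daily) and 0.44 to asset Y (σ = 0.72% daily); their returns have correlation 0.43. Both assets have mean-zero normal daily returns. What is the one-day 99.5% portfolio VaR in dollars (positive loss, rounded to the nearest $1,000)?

σ_p² = 0.56²·2.85² + 0.44²·0.72² + 2·0.43·0.56·0.44·2.85·0.72 = 3.0824 (%²).
σ_p = √3.0824 = 1.756%.
At 99.5%, z = 2.576.
VaR = 2.576 × 1.756% = 4.523%; on $30,000,000 that is $1,356,900.

$1,357,000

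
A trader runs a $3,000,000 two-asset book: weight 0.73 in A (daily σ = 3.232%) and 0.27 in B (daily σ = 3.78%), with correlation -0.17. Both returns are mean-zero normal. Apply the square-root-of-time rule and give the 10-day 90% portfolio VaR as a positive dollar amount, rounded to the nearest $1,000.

$293,000

σ_p = √(0.73²·3.232² + 0.27²·3.78² + 2·-0.17·0.73·0.27·3.232·3.78) = 2.406%.
σ_{10d} = 2.406% × √10 = 7.608%.
z(90%) = 1.282.
VaR = 1.282 × 7.608% = 9.753%; on $3,000,000 that is $292,590.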